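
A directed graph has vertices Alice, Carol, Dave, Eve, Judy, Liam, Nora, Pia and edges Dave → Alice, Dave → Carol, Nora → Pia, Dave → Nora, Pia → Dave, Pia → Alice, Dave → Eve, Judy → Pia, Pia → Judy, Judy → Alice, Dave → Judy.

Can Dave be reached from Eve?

No

Eve has no outgoing edges, so nothing is reachable from it.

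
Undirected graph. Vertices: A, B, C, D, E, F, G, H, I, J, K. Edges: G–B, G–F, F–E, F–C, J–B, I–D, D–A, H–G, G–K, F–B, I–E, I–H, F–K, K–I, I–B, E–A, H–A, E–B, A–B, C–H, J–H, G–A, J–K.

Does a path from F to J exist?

Yes

Explore from F.
Distance 1: reach B, C, E, G, K.
Distance 2: reach A, H, I, J.
Found J.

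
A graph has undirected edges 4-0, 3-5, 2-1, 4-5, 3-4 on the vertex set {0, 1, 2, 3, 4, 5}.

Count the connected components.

2

From 0: component {0, 3, 4, 5}.
From 1: component {1, 2}.
That's 2 components.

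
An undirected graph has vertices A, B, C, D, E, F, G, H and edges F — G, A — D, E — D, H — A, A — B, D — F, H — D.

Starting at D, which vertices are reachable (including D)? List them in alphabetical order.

A, B, D, E, F, G, H

Start at D.
Its neighbours: A, E, F, H.
Then their neighbours: B, G.
Nothing further is reachable.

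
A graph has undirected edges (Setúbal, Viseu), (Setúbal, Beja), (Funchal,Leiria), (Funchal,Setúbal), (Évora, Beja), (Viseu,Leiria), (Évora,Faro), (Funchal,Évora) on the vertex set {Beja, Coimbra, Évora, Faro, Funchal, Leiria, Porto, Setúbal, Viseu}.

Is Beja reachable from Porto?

Porto has no edges, so nothing is reachable from it.

No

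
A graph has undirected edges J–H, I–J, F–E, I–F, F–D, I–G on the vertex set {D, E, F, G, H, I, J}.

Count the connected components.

From D: component {D, E, F, G, H, I, J}.
That's 1 component.

1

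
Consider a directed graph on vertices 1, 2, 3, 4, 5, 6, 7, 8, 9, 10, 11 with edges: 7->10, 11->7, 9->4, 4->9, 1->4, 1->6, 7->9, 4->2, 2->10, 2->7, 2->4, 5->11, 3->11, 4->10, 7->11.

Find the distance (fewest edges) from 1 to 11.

4

Distance 0: 1.
Distance 1: 4, 6.
Distance 2: 2, 9, 10.
Distance 3: 7.
Distance 4: 11 — contains 11.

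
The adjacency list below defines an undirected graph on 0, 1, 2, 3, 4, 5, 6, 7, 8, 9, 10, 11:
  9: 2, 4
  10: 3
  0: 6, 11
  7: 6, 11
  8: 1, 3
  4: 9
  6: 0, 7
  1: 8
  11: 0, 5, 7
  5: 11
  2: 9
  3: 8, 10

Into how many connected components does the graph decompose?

From 0: component {0, 5, 6, 7, 11}.
From 1: component {1, 3, 8, 10}.
From 2: component {2, 4, 9}.
That's 3 components.

3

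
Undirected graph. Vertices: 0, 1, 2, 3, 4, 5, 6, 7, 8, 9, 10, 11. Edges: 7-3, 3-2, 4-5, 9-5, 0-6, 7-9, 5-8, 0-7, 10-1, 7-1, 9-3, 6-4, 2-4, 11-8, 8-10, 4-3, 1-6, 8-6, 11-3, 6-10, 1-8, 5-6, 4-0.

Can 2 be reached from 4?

Explore from 4.
Distance 1: reach 0, 2, 3, 5, 6.
Found 2.

Yes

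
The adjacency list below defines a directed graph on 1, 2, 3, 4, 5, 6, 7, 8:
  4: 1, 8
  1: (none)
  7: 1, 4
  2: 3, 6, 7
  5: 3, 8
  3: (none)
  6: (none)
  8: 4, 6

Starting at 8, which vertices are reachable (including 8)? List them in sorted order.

Start at 8.
Its neighbours: 4, 6.
Then their neighbours: 1.
Nothing further is reachable.

1, 4, 6, 8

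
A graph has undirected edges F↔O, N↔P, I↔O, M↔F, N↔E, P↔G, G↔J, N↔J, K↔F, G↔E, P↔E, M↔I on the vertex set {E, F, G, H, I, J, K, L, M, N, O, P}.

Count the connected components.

4

From E: component {E, G, J, N, P}.
From F: component {F, I, K, M, O}.
From H: component {H}.
From L: component {L}.
That's 4 components.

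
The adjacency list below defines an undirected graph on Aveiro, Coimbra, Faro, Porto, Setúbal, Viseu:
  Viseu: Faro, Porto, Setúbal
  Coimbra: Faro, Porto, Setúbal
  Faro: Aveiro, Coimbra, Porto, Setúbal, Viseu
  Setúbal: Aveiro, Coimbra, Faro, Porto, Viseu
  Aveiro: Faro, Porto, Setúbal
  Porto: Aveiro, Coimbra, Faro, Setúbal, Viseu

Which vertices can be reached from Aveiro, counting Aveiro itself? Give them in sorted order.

Aveiro, Coimbra, Faro, Porto, Setúbal, Viseu

Start at Aveiro.
Its neighbours: Faro, Porto, Setúbal.
Then their neighbours: Coimbra, Viseu.
Every vertex is now reached.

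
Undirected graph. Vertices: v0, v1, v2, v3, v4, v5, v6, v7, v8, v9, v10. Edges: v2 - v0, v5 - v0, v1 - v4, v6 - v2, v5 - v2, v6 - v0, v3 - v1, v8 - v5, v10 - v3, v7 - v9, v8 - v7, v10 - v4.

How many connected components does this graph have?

2

From v0: component {v0, v2, v5, v6, v7, v8, v9}.
From v1: component {v1, v3, v4, v10}.
That's 2 components.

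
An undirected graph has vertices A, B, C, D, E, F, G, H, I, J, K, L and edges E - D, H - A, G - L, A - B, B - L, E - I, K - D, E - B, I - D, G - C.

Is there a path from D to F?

Explore from D.
Distance 1: reach E, I, K.
Distance 2: reach B.
Distance 3: reach A, L.
Distance 4: reach G, H.
Distance 5: reach C.
The search is exhausted without reaching F; it lies in a different component.

No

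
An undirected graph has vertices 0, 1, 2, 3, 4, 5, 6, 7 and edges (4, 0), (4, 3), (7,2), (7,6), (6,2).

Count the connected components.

From 0: component {0, 3, 4}.
From 1: component {1}.
From 2: component {2, 6, 7}.
From 5: component {5}.
That's 4 components.

4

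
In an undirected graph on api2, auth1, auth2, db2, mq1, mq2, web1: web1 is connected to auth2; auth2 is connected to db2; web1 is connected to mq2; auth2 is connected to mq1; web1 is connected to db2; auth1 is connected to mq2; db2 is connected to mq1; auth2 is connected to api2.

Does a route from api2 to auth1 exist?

Yes

Explore from api2.
Distance 1: reach auth2.
Distance 2: reach db2, mq1, web1.
Distance 3: reach mq2.
Distance 4: reach auth1.
Found auth1.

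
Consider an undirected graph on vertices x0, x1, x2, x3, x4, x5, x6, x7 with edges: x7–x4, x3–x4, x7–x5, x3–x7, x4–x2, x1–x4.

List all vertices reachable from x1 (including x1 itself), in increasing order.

x1, x2, x3, x4, x5, x7

Start at x1.
Its neighbours: x4.
Then their neighbours: x2, x3, x7.
Then next layer: x5.
Nothing further is reachable.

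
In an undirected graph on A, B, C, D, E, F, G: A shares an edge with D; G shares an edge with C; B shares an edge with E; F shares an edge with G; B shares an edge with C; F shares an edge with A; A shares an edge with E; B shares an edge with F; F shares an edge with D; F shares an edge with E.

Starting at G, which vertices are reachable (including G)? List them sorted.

A, B, C, D, E, F, G

Start at G.
Its neighbours: C, F.
Then their neighbours: A, B, D, E.
Every vertex is now reached.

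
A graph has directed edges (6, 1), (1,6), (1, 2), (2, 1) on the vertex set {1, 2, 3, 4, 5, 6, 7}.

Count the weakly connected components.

From 1: component {1, 2, 6}.
From 3: component {3}.
From 4: component {4}.
From 5: component {5}.
From 7: component {7}.
That's 5 components.

5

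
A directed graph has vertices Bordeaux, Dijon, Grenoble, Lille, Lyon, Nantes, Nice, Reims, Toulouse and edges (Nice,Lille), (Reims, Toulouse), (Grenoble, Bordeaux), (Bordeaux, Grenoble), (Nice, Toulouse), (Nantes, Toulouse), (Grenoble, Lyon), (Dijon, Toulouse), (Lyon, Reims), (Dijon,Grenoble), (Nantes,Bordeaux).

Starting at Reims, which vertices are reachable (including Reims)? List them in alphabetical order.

Start at Reims.
Its neighbours: Toulouse.
Nothing further is reachable.

Reims, Toulouse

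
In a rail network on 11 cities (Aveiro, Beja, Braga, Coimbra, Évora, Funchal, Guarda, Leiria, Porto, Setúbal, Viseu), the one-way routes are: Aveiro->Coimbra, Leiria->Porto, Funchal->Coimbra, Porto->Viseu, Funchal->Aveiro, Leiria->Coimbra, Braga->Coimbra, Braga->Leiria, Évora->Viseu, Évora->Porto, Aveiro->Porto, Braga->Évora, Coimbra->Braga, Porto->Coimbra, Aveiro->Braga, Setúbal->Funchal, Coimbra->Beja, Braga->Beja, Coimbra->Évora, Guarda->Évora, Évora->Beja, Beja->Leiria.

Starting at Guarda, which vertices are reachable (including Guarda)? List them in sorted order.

Start at Guarda.
Its neighbours: Évora.
Then their neighbours: Beja, Porto, Viseu.
Then next layer: Coimbra, Leiria.
Then next layer: Braga.
Nothing further is reachable.

Beja, Braga, Coimbra, Évora, Guarda, Leiria, Porto, Viseu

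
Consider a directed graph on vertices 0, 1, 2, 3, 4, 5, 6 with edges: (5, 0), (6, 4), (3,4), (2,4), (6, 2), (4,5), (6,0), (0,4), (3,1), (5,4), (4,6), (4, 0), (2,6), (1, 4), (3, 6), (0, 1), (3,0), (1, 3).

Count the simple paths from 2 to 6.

4

2→4→0→1→3→6
2→4→5→0→1→3→6
2→4→6
2→6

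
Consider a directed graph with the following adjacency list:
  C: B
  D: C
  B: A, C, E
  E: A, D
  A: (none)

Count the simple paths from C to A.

C→B→A
C→B→E→A

2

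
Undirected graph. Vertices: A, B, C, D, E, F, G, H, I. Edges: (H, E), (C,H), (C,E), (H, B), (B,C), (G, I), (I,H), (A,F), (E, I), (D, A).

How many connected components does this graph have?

2

From A: component {A, D, F}.
From B: component {B, C, E, G, H, I}.
That's 2 components.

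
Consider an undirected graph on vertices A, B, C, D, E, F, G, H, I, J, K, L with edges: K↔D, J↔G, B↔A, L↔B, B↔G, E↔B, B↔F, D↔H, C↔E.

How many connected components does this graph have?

3

From A: component {A, B, C, E, F, G, J, L}.
From D: component {D, H, K}.
From I: component {I}.
That's 3 components.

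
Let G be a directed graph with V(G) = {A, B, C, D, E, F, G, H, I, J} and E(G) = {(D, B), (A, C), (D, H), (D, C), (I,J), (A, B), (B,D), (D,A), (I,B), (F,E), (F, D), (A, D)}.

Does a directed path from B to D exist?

Yes

Explore from B.
Distance 1: reach D.
Found D.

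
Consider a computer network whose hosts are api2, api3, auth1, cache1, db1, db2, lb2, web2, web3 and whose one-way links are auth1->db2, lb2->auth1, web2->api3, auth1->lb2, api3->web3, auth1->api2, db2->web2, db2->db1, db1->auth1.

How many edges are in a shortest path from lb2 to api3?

4

Distance 0: lb2.
Distance 1: auth1.
Distance 2: api2, db2.
Distance 3: db1, web2.
Distance 4: api3 — contains api3.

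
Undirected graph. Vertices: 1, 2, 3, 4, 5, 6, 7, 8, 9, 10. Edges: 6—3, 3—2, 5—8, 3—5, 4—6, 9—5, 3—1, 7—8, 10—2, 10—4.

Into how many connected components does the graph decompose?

1

From 1: component {1, 2, 3, 4, 5, 6, 7, 8, 9, 10}.
That's 1 component.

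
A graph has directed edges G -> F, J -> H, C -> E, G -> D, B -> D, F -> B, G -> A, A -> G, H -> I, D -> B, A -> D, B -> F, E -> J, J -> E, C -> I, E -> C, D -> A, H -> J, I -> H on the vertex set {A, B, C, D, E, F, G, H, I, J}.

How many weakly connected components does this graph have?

2

From A: component {A, B, D, F, G}.
From C: component {C, E, H, I, J}.
That's 2 components.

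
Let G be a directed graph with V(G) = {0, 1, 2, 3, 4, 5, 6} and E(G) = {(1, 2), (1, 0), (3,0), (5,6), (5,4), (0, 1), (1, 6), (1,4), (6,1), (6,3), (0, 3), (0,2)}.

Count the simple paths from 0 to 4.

0→1→4

1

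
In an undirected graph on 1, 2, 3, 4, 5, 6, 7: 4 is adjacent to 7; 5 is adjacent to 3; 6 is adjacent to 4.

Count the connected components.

From 1: component {1}.
From 2: component {2}.
From 3: component {3, 5}.
From 4: component {4, 6, 7}.
That's 4 components.

4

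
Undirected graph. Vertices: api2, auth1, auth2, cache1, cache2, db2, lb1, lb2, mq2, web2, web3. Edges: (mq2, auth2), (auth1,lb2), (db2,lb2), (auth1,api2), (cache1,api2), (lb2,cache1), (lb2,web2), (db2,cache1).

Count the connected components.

5

From api2: component {api2, auth1, cache1, db2, lb2, web2}.
From auth2: component {auth2, mq2}.
From cache2: component {cache2}.
From lb1: component {lb1}.
From web3: component {web3}.
That's 5 components.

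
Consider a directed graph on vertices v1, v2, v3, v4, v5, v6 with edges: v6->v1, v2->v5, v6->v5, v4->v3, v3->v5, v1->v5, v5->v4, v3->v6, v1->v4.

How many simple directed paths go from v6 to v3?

3

v6→v1→v4→v3
v6→v1→v5→v4→v3
v6→v5→v4→v3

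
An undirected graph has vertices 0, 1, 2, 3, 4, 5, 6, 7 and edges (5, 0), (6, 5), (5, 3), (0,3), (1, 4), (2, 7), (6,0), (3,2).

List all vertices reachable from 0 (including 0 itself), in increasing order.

0, 2, 3, 5, 6, 7

Start at 0.
Its neighbours: 3, 5, 6.
Then their neighbours: 2.
Then next layer: 7.
Nothing further is reachable.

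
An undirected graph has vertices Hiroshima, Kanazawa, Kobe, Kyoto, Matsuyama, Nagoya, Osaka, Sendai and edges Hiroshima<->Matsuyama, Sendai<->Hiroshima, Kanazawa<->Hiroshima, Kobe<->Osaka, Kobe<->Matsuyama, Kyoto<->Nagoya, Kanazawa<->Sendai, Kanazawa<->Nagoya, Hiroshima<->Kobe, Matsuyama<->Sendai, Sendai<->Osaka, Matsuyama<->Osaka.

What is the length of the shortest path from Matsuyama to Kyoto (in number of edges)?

Distance 0: Matsuyama.
Distance 1: Hiroshima, Kobe, Osaka, Sendai.
Distance 2: Kanazawa.
Distance 3: Nagoya.
Distance 4: Kyoto — contains Kyoto.

4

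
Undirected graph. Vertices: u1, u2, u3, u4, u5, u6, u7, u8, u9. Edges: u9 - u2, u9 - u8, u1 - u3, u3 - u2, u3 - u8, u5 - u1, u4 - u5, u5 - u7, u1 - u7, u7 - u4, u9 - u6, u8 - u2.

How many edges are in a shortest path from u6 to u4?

6

Distance 0: u6.
Distance 1: u9.
Distance 2: u2, u8.
Distance 3: u3.
Distance 4: u1.
Distance 5: u5, u7.
Distance 6: u4 — contains u4.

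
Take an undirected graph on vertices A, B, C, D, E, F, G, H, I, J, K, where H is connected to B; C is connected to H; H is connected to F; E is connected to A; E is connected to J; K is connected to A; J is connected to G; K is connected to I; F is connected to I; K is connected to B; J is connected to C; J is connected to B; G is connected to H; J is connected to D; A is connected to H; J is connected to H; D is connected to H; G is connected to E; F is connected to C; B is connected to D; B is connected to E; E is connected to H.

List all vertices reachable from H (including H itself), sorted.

A, B, C, D, E, F, G, H, I, J, K

Start at H.
Its neighbours: A, B, C, D, E, F, G, J.
Then their neighbours: I, K.
Every vertex is now reached.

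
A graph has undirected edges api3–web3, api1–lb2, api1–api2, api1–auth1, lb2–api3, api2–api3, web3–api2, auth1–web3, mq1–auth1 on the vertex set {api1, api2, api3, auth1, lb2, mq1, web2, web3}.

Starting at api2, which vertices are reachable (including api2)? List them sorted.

Start at api2.
Its neighbours: api1, api3, web3.
Then their neighbours: auth1, lb2.
Then next layer: mq1.
Nothing further is reachable.

api1, api2, api3, auth1, lb2, mq1, web3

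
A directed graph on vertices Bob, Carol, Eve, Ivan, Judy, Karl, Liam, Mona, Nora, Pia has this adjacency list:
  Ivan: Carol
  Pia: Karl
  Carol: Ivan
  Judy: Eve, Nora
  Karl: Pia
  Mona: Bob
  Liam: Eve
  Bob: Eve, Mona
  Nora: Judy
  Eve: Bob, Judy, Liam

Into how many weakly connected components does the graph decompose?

From Bob: component {Bob, Eve, Judy, Liam, Mona, Nora}.
From Carol: component {Carol, Ivan}.
From Karl: component {Karl, Pia}.
That's 3 components.

3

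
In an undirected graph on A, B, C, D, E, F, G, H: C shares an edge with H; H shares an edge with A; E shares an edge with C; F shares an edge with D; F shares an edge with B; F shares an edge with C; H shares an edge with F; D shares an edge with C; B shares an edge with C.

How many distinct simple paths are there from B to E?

4

B–C–E
B–F–C–E
B–F–D–C–E
B–F–H–C–E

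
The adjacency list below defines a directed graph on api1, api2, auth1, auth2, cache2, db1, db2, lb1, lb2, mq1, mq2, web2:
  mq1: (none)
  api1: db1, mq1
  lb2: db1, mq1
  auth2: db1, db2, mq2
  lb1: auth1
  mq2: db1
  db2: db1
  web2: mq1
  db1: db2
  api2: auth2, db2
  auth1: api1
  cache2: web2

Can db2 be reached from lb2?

Explore from lb2.
Distance 1: reach db1, mq1.
Distance 2: reach db2.
Found db2.

Yes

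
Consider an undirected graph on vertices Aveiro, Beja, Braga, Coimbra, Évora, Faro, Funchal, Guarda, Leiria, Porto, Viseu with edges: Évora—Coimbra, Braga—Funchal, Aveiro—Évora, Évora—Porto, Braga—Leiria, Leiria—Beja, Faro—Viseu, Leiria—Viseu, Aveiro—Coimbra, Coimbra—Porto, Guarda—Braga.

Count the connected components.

2

From Aveiro: component {Aveiro, Coimbra, Évora, Porto}.
From Beja: component {Beja, Braga, Faro, Funchal, Guarda, Leiria, Viseu}.
That's 2 components.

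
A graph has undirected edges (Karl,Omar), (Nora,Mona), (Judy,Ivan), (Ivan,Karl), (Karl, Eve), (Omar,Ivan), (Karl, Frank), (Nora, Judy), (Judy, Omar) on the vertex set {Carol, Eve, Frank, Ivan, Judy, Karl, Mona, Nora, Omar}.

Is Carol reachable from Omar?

Explore from Omar.
Distance 1: reach Ivan, Judy, Karl.
Distance 2: reach Eve, Frank, Nora.
Distance 3: reach Mona.
The search is exhausted without reaching Carol; it lies in a different component.

No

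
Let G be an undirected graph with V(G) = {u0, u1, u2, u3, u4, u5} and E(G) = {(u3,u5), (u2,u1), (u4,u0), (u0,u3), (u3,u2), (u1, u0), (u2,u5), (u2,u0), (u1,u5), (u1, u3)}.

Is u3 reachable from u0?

Yes

Explore from u0.
Distance 1: reach u1, u2, u3, u4.
Found u3.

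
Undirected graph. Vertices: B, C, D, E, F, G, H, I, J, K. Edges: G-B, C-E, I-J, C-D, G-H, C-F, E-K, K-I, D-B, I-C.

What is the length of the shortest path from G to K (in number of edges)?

5

Distance 0: G.
Distance 1: B, H.
Distance 2: D.
Distance 3: C.
Distance 4: E, F, I.
Distance 5: J, K — contains K.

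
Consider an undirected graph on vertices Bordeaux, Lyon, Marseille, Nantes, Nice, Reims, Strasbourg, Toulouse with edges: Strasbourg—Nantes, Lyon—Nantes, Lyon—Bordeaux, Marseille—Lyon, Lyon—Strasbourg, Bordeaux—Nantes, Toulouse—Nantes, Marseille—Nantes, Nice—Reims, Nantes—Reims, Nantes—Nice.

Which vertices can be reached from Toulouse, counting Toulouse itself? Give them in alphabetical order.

Bordeaux, Lyon, Marseille, Nantes, Nice, Reims, Strasbourg, Toulouse

Start at Toulouse.
Its neighbours: Nantes.
Then their neighbours: Bordeaux, Lyon, Marseille, Nice, Reims, Strasbourg.
Every vertex is now reached.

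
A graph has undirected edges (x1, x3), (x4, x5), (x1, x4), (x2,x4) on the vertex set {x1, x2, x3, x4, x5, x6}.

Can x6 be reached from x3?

Explore from x3.
Distance 1: reach x1.
Distance 2: reach x4.
Distance 3: reach x2, x5.
The search is exhausted without reaching x6; it lies in a different component.

No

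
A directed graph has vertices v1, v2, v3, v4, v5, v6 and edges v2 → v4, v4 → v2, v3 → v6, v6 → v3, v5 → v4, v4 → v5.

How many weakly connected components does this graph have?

3

From v1: component {v1}.
From v2: component {v2, v4, v5}.
From v3: component {v3, v6}.
That's 3 components.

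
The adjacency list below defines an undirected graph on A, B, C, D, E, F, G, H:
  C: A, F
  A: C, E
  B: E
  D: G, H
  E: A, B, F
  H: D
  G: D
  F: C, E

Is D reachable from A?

Explore from A.
Distance 1: reach C, E.
Distance 2: reach B, F.
The search is exhausted without reaching D; it lies in a different component.

No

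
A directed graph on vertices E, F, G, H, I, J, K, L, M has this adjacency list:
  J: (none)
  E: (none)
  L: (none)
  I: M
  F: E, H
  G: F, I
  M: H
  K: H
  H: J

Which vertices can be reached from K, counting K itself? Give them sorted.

Start at K.
Its neighbours: H.
Then their neighbours: J.
Nothing further is reachable.

H, J, K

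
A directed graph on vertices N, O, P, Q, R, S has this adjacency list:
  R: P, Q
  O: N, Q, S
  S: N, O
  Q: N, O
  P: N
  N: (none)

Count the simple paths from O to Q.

1

O→Q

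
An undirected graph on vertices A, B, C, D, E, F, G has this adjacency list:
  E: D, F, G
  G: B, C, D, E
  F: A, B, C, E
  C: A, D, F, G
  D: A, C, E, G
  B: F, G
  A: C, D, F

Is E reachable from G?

Explore from G.
Distance 1: reach B, C, D, E.
Found E.

Yes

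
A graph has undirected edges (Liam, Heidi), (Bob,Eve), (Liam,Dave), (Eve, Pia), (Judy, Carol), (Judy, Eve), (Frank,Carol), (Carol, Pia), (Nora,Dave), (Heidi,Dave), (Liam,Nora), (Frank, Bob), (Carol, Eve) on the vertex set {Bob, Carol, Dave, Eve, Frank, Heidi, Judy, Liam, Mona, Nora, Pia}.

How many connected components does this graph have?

From Bob: component {Bob, Carol, Eve, Frank, Judy, Pia}.
From Dave: component {Dave, Heidi, Liam, Nora}.
From Mona: component {Mona}.
That's 3 components.

3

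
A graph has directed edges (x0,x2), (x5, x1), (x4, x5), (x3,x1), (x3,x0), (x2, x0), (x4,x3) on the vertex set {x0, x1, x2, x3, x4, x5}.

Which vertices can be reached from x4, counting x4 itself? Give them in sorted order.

x0, x1, x2, x3, x4, x5

Start at x4.
Its neighbours: x3, x5.
Then their neighbours: x0, x1.
Then next layer: x2.
Every vertex is now reached.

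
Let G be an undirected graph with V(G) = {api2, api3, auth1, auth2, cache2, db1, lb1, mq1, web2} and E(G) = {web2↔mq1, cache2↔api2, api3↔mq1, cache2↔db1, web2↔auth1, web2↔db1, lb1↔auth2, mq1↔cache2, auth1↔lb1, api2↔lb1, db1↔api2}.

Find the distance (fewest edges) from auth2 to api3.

5

Distance 0: auth2.
Distance 1: lb1.
Distance 2: api2, auth1.
Distance 3: cache2, db1, web2.
Distance 4: mq1.
Distance 5: api3 — contains api3.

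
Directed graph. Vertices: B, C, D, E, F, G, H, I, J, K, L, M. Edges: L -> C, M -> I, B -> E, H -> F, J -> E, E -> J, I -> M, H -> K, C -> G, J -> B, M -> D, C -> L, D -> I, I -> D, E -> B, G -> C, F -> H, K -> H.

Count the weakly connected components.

From B: component {B, E, J}.
From C: component {C, G, L}.
From D: component {D, I, M}.
From F: component {F, H, K}.
That's 4 components.

4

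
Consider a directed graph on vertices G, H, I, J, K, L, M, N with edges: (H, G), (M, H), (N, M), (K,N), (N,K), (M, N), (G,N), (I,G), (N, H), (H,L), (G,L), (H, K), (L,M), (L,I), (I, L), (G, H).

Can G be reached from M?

Yes

Explore from M.
Distance 1: reach H, N.
Distance 2: reach G, K, L.
Found G.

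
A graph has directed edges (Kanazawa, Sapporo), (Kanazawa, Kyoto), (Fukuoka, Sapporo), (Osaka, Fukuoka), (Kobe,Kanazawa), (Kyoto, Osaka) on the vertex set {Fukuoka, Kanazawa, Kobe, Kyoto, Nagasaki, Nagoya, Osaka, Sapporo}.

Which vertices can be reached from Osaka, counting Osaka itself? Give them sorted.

Fukuoka, Osaka, Sapporo

Start at Osaka.
Its neighbours: Fukuoka.
Then their neighbours: Sapporo.
Nothing further is reachable.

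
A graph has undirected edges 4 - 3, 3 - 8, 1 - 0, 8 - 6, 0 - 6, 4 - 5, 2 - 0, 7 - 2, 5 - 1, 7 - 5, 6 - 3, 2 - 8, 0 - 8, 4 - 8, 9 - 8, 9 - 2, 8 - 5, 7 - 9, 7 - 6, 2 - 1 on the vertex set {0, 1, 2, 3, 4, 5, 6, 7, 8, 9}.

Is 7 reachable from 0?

Yes

Explore from 0.
Distance 1: reach 1, 2, 6, 8.
Distance 2: reach 3, 4, 5, 7, 9.
Found 7.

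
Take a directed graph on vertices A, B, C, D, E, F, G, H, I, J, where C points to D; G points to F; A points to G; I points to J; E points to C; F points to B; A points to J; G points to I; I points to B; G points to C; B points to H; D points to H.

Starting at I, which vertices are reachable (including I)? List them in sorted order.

B, H, I, J

Start at I.
Its neighbours: B, J.
Then their neighbours: H.
Nothing further is reachable.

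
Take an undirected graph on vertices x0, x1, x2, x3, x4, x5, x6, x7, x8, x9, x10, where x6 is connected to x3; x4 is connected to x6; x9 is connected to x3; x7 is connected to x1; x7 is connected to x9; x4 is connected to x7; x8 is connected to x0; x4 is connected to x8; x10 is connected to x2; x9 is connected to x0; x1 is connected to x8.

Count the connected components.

From x0: component {x0, x1, x3, x4, x6, x7, x8, x9}.
From x2: component {x2, x10}.
From x5: component {x5}.
That's 3 components.

3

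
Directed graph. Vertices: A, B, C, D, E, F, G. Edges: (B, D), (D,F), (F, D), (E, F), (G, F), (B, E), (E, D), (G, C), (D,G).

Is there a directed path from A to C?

A has no outgoing edges, so nothing is reachable from it.

No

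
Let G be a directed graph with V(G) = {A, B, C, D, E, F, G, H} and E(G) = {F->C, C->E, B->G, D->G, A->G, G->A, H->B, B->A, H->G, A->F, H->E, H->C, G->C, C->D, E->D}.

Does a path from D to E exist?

Explore from D.
Distance 1: reach G.
Distance 2: reach A, C.
Distance 3: reach E, F.
Found E.

Yes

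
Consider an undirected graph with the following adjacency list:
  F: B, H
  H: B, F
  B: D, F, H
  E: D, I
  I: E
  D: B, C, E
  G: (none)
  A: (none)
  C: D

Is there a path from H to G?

Explore from H.
Distance 1: reach B, F.
Distance 2: reach D.
Distance 3: reach C, E.
Distance 4: reach I.
The search is exhausted without reaching G; it lies in a different component.

No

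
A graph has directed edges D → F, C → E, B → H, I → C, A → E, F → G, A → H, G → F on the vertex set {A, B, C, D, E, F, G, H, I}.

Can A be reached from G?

Explore from G.
Distance 1: reach F.
The search from G is exhausted; no directed path reaches A.

No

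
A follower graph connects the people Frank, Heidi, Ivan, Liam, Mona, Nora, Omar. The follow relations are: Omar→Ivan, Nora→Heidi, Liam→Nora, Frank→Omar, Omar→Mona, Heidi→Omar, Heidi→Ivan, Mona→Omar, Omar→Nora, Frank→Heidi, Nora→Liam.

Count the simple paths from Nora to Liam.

1

Nora→Liam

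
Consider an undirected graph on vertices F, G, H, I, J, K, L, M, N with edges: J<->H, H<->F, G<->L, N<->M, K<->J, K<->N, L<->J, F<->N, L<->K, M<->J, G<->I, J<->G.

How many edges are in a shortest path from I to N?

4

Distance 0: I.
Distance 1: G.
Distance 2: J, L.
Distance 3: H, K, M.
Distance 4: F, N — contains N.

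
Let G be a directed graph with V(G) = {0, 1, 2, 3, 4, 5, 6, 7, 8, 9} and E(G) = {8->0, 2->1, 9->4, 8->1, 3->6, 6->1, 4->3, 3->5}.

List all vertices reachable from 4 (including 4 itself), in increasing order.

1, 3, 4, 5, 6

Start at 4.
Its neighbours: 3.
Then their neighbours: 5, 6.
Then next layer: 1.
Nothing further is reachable.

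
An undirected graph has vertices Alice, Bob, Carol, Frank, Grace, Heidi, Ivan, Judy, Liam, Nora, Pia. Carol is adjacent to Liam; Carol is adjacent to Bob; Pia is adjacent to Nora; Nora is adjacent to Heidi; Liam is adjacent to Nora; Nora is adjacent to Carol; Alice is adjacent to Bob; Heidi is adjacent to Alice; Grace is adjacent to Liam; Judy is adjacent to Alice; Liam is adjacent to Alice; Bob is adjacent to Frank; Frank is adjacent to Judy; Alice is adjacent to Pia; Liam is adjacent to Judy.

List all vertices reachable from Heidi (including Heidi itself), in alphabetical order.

Alice, Bob, Carol, Frank, Grace, Heidi, Judy, Liam, Nora, Pia

Start at Heidi.
Its neighbours: Alice, Nora.
Then their neighbours: Bob, Carol, Judy, Liam, Pia.
Then next layer: Frank, Grace.
Nothing further is reachable.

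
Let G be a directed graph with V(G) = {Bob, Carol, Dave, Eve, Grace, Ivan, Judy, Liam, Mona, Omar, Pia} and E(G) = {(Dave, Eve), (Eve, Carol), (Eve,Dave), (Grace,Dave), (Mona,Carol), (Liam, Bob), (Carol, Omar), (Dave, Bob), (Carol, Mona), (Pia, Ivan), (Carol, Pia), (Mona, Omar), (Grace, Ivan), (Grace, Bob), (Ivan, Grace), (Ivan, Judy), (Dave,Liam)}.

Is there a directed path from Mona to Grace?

Explore from Mona.
Distance 1: reach Carol, Omar.
Distance 2: reach Pia.
Distance 3: reach Ivan.
Distance 4: reach Grace, Judy.
Found Grace.

Yes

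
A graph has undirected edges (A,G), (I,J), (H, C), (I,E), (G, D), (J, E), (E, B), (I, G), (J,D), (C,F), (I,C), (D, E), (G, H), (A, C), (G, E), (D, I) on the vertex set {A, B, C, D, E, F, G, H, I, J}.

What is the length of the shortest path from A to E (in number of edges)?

2

Distance 0: A.
Distance 1: C, G.
Distance 2: D, E, F, H, I — contains E.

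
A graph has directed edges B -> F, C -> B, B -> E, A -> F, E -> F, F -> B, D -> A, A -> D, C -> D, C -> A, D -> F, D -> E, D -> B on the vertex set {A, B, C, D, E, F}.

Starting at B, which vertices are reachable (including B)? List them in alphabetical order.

B, E, F

Start at B.
Its neighbours: E, F.
Nothing further is reachable.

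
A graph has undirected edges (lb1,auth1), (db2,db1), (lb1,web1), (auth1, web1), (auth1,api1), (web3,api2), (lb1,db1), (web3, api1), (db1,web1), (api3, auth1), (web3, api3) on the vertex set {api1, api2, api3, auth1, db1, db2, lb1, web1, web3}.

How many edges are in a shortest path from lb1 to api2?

Distance 0: lb1.
Distance 1: auth1, db1, web1.
Distance 2: api1, api3, db2.
Distance 3: web3.
Distance 4: api2 — contains api2.

4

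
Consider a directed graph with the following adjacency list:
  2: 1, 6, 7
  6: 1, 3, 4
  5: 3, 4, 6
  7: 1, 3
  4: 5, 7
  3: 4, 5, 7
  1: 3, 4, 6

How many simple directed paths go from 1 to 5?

1→3→4→5
1→3→5
1→4→5
1→4→7→3→5
1→6→3→4→5
1→6→3→5
1→6→4→5
1→6→4→7→3→5

8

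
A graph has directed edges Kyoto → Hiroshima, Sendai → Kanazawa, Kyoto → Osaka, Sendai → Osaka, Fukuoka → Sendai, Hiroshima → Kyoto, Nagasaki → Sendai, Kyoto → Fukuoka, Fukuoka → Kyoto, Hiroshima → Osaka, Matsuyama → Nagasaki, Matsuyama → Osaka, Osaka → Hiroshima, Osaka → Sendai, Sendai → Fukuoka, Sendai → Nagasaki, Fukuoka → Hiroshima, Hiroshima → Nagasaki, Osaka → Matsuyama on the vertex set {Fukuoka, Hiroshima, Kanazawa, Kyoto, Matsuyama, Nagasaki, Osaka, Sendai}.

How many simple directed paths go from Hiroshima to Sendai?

Hiroshima→Kyoto→Fukuoka→Sendai
Hiroshima→Kyoto→Osaka→Matsuyama→Nagasaki→Sendai
Hiroshima→Kyoto→Osaka→Sendai
Hiroshima→Nagasaki→Sendai
Hiroshima→Osaka→Matsuyama→Nagasaki→Sendai
Hiroshima→Osaka→Sendai

6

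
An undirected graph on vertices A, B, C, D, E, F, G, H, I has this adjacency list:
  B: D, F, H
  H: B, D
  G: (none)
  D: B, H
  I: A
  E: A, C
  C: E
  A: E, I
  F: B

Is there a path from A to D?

No

Explore from A.
Distance 1: reach E, I.
Distance 2: reach C.
The search is exhausted without reaching D; it lies in a different component.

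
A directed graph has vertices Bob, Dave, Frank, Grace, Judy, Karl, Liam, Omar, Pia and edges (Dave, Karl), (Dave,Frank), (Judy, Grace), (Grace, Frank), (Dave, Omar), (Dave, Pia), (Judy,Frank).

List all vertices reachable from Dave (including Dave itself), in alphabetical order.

Start at Dave.
Its neighbours: Frank, Karl, Omar, Pia.
Nothing further is reachable.

Dave, Frank, Karl, Omar, Pia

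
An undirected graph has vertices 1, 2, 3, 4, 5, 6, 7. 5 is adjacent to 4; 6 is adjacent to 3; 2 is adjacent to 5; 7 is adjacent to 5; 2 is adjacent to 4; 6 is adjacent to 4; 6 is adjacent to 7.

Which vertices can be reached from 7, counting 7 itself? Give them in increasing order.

2, 3, 4, 5, 6, 7

Start at 7.
Its neighbours: 5, 6.
Then their neighbours: 2, 3, 4.
Nothing further is reachable.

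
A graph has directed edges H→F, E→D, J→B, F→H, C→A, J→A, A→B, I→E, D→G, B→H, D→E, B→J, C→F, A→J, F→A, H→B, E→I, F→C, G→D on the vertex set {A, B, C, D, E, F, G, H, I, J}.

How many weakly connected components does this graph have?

From A: component {A, B, C, F, H, J}.
From D: component {D, E, G, I}.
That's 2 components.

2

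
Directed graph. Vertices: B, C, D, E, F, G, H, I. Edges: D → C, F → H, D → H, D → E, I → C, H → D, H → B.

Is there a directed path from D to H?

Explore from D.
Distance 1: reach C, E, H.
Found H.

Yes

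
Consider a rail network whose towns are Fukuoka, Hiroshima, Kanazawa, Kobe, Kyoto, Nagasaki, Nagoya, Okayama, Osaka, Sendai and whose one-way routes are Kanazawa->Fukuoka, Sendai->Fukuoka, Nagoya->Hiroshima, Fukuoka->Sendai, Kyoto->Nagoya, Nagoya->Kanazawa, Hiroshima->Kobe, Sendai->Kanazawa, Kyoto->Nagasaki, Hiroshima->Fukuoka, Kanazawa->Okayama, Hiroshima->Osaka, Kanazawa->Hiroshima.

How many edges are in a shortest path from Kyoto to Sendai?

4

Distance 0: Kyoto.
Distance 1: Nagasaki, Nagoya.
Distance 2: Hiroshima, Kanazawa.
Distance 3: Fukuoka, Kobe, Okayama, Osaka.
Distance 4: Sendai — contains Sendai.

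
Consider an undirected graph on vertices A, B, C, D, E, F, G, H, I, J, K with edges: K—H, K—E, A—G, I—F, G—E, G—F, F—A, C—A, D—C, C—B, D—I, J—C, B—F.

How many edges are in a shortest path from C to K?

4

Distance 0: C.
Distance 1: A, B, D, J.
Distance 2: F, G, I.
Distance 3: E.
Distance 4: K — contains K.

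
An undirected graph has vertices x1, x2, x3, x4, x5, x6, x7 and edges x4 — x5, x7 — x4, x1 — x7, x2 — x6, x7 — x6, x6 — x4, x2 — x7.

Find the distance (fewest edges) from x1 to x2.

2

Distance 0: x1.
Distance 1: x7.
Distance 2: x2, x4, x6 — contains x2.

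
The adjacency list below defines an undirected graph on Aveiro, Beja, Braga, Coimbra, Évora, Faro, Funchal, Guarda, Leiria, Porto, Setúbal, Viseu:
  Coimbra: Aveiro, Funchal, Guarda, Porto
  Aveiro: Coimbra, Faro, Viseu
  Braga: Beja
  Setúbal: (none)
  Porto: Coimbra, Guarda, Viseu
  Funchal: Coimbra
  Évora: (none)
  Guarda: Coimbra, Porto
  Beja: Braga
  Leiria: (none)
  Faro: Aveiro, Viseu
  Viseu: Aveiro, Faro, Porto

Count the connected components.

5

From Aveiro: component {Aveiro, Coimbra, Faro, Funchal, Guarda, Porto, Viseu}.
From Beja: component {Beja, Braga}.
From Évora: component {Évora}.
From Leiria: component {Leiria}.
From Setúbal: component {Setúbal}.
That's 5 components.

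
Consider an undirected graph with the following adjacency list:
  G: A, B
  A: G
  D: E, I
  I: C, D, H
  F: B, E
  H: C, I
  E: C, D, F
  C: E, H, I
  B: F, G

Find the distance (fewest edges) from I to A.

6

Distance 0: I.
Distance 1: C, D, H.
Distance 2: E.
Distance 3: F.
Distance 4: B.
Distance 5: G.
Distance 6: A — contains A.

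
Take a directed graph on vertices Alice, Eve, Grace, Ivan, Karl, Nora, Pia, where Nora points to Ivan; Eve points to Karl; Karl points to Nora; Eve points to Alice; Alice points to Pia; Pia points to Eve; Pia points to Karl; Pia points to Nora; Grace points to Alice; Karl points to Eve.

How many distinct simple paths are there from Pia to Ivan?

Pia→Eve→Karl→Nora→Ivan
Pia→Karl→Nora→Ivan
Pia→Nora→Ivan

3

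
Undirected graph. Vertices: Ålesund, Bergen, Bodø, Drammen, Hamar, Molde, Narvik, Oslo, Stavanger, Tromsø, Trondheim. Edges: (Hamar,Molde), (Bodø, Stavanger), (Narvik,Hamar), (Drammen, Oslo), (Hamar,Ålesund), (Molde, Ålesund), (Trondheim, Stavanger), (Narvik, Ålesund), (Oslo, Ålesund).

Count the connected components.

From Ålesund: component {Ålesund, Drammen, Hamar, Molde, Narvik, Oslo}.
From Bergen: component {Bergen}.
From Bodø: component {Bodø, Stavanger, Trondheim}.
From Tromsø: component {Tromsø}.
That's 4 components.

4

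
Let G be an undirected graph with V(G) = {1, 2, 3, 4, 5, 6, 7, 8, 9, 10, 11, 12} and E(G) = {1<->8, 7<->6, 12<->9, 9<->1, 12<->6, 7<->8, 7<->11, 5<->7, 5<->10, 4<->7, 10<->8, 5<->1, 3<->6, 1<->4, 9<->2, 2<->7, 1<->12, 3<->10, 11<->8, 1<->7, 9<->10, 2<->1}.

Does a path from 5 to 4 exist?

Explore from 5.
Distance 1: reach 1, 7, 10.
Distance 2: reach 2, 3, 4, 6, 8, 9, 11, 12.
Found 4.

Yes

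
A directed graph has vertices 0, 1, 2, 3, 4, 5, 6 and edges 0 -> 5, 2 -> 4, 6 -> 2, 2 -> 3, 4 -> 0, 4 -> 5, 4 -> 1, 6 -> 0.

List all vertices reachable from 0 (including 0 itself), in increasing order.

0, 5

Start at 0.
Its neighbours: 5.
Nothing further is reachable.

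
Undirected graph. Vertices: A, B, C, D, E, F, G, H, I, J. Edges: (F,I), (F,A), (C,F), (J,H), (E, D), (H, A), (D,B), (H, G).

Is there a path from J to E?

Explore from J.
Distance 1: reach H.
Distance 2: reach A, G.
Distance 3: reach F.
Distance 4: reach C, I.
The search is exhausted without reaching E; it lies in a different component.

No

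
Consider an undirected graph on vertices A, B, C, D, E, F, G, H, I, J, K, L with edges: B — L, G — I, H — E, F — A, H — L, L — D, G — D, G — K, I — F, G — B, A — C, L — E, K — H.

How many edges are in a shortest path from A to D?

4

Distance 0: A.
Distance 1: C, F.
Distance 2: I.
Distance 3: G.
Distance 4: B, D, K — contains D.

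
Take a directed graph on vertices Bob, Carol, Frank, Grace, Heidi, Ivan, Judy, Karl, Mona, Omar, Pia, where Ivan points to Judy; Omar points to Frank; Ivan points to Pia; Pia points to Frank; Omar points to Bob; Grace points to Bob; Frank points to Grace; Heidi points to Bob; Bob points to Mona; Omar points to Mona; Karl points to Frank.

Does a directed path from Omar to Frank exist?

Explore from Omar.
Distance 1: reach Bob, Frank, Mona.
Found Frank.

Yes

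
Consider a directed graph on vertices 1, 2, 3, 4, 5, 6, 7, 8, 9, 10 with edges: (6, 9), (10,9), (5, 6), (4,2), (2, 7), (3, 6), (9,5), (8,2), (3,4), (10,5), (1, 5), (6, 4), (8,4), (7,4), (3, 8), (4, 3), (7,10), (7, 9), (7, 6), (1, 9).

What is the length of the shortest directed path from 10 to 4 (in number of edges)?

3

Distance 0: 10.
Distance 1: 5, 9.
Distance 2: 6.
Distance 3: 4 — contains 4.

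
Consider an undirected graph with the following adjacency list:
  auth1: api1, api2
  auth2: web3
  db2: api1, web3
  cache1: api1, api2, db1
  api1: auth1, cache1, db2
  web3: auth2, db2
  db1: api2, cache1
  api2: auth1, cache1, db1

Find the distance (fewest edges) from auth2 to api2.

Distance 0: auth2.
Distance 1: web3.
Distance 2: db2.
Distance 3: api1.
Distance 4: auth1, cache1.
Distance 5: api2, db1 — contains api2.

5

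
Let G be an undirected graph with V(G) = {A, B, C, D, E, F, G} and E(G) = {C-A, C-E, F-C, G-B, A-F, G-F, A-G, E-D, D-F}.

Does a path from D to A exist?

Explore from D.
Distance 1: reach E, F.
Distance 2: reach A, C, G.
Found A.

Yes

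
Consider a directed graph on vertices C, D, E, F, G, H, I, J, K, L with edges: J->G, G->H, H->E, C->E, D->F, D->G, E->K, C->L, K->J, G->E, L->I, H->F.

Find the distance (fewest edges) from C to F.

6

Distance 0: C.
Distance 1: E, L.
Distance 2: I, K.
Distance 3: J.
Distance 4: G.
Distance 5: H.
Distance 6: F — contains F.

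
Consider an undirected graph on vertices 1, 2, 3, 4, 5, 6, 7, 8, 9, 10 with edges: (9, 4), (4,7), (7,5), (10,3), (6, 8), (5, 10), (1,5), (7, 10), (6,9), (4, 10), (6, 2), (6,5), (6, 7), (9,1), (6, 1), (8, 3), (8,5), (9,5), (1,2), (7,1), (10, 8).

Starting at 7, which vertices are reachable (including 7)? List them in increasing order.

1, 2, 3, 4, 5, 6, 7, 8, 9, 10

Start at 7.
Its neighbours: 1, 4, 5, 6, 10.
Then their neighbours: 2, 3, 8, 9.
Every vertex is now reached.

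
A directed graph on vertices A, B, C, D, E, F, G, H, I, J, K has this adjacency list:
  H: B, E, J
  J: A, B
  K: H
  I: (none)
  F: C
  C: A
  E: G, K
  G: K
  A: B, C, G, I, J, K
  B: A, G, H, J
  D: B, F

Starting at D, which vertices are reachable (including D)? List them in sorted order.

Start at D.
Its neighbours: B, F.
Then their neighbours: A, C, G, H, J.
Then next layer: E, I, K.
Every vertex is now reached.

A, B, C, D, E, F, G, H, I, J, K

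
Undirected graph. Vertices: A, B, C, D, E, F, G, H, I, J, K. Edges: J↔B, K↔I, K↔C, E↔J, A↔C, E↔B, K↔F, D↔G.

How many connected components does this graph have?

From A: component {A, C, F, I, K}.
From B: component {B, E, J}.
From D: component {D, G}.
From H: component {H}.
That's 4 components.

4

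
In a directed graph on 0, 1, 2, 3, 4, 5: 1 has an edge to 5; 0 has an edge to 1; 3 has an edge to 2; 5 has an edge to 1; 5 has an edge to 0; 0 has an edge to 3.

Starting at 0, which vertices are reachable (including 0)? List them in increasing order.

Start at 0.
Its neighbours: 1, 3.
Then their neighbours: 2, 5.
Nothing further is reachable.

0, 1, 2, 3, 5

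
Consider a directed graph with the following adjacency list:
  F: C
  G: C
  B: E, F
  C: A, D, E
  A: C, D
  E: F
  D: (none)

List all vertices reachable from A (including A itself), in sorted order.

A, C, D, E, F

Start at A.
Its neighbours: C, D.
Then their neighbours: E.
Then next layer: F.
Nothing further is reachable.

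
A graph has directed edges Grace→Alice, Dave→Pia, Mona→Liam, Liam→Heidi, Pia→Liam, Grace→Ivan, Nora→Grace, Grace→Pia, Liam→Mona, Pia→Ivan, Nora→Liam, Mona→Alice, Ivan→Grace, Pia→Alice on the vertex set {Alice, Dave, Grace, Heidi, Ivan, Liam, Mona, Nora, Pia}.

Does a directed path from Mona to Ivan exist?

Explore from Mona.
Distance 1: reach Alice, Liam.
Distance 2: reach Heidi.
The search from Mona is exhausted; no directed path reaches Ivan.

No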